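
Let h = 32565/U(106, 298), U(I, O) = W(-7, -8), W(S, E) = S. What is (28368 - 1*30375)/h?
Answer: 4683/10855 ≈ 0.43141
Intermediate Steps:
U(I, O) = -7
h = -32565/7 (h = 32565/(-7) = 32565*(-1/7) = -32565/7 ≈ -4652.1)
(28368 - 1*30375)/h = (28368 - 1*30375)/(-32565/7) = (28368 - 30375)*(-7/32565) = -2007*(-7/32565) = 4683/10855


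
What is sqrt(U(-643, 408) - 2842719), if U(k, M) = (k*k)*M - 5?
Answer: 2*sqrt(41461117) ≈ 12878.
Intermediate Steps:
U(k, M) = -5 + M*k**2 (U(k, M) = k**2*M - 5 = M*k**2 - 5 = -5 + M*k**2)
sqrt(U(-643, 408) - 2842719) = sqrt((-5 + 408*(-643)**2) - 2842719) = sqrt((-5 + 408*413449) - 2842719) = sqrt((-5 + 168687192) - 2842719) = sqrt(168687187 - 2842719) = sqrt(165844468) = 2*sqrt(41461117)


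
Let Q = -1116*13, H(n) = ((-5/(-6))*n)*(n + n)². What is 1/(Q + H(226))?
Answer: 3/115388236 ≈ 2.5999e-8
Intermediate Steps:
H(n) = 10*n³/3 (H(n) = ((-5*(-⅙))*n)*(2*n)² = (5*n/6)*(4*n²) = 10*n³/3)
Q = -14508
1/(Q + H(226)) = 1/(-14508 + (10/3)*226³) = 1/(-14508 + (10/3)*11543176) = 1/(-14508 + 115431760/3) = 1/(115388236/3) = 3/115388236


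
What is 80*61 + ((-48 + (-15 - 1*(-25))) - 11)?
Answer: 4831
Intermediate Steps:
80*61 + ((-48 + (-15 - 1*(-25))) - 11) = 4880 + ((-48 + (-15 + 25)) - 11) = 4880 + ((-48 + 10) - 11) = 4880 + (-38 - 11) = 4880 - 49 = 4831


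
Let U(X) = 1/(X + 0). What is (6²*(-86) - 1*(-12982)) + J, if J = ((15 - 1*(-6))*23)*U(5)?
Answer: 49913/5 ≈ 9982.6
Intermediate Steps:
U(X) = 1/X
J = 483/5 (J = ((15 - 1*(-6))*23)/5 = ((15 + 6)*23)*(⅕) = (21*23)*(⅕) = 483*(⅕) = 483/5 ≈ 96.600)
(6²*(-86) - 1*(-12982)) + J = (6²*(-86) - 1*(-12982)) + 483/5 = (36*(-86) + 12982) + 483/5 = (-3096 + 12982) + 483/5 = 9886 + 483/5 = 49913/5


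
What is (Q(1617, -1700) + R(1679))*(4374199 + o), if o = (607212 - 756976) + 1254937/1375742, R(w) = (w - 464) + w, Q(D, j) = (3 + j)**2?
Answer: 16753502779596801021/1375742 ≈ 1.2178e+13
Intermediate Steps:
R(w) = -464 + 2*w (R(w) = (-464 + w) + w = -464 + 2*w)
o = -206035369951/1375742 (o = -149764 + 1254937*(1/1375742) = -149764 + 1254937/1375742 = -206035369951/1375742 ≈ -1.4976e+5)
(Q(1617, -1700) + R(1679))*(4374199 + o) = ((3 - 1700)**2 + (-464 + 2*1679))*(4374199 - 206035369951/1375742) = ((-1697)**2 + (-464 + 3358))*(5811733910707/1375742) = (2879809 + 2894)*(5811733910707/1375742) = 2882703*(5811733910707/1375742) = 16753502779596801021/1375742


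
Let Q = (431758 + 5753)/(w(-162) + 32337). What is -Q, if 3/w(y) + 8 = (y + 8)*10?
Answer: -225755676/16685891 ≈ -13.530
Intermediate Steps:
w(y) = 3/(72 + 10*y) (w(y) = 3/(-8 + (y + 8)*10) = 3/(-8 + (8 + y)*10) = 3/(-8 + (80 + 10*y)) = 3/(72 + 10*y))
Q = 225755676/16685891 (Q = (431758 + 5753)/(3/(2*(36 + 5*(-162))) + 32337) = 437511/(3/(2*(36 - 810)) + 32337) = 437511/((3/2)/(-774) + 32337) = 437511/((3/2)*(-1/774) + 32337) = 437511/(-1/516 + 32337) = 437511/(16685891/516) = 437511*(516/16685891) = 225755676/16685891 ≈ 13.530)
-Q = -1*225755676/16685891 = -225755676/16685891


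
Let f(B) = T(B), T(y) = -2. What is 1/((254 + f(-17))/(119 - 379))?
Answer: -65/63 ≈ -1.0317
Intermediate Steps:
f(B) = -2
1/((254 + f(-17))/(119 - 379)) = 1/((254 - 2)/(119 - 379)) = 1/(252/(-260)) = 1/(252*(-1/260)) = 1/(-63/65) = -65/63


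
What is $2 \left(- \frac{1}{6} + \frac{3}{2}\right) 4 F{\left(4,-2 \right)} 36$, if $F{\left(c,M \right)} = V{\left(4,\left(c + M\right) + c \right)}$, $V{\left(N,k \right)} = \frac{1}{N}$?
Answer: $96$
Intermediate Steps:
$F{\left(c,M \right)} = \frac{1}{4}$
$2 \left(- \frac{1}{6} + \frac{3}{2}\right) 4 F{\left(4,-2 \right)} 36 = 2 \left(- \frac{1}{6} + \frac{3}{2}\right) 4 \cdot \frac{1}{4} \cdot 36 = 2 \cdot \frac{4}{3} \cdot 4 \cdot \frac{1}{4} \cdot 36 = \frac{8}{3} \cdot 4 \cdot \frac{1}{4} \cdot 36 = \frac{32}{3} \cdot \frac{1}{4} \cdot 36 = \frac{8}{3} \cdot 36 = 96$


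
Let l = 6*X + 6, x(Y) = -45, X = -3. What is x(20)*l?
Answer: 540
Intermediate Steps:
l = -12 (l = 6*(-3) + 6 = -18 + 6 = -12)
x(20)*l = -45*(-12) = 540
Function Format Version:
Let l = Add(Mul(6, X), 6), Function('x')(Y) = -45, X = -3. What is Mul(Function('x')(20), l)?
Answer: 540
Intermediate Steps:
l = -12 (l = Add(Mul(6, -3), 6) = Add(-18, 6) = -12)
Mul(Function('x')(20), l) = Mul(-45, -12) = 540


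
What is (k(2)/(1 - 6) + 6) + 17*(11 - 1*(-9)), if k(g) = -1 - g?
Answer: 1733/5 ≈ 346.60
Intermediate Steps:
(k(2)/(1 - 6) + 6) + 17*(11 - 1*(-9)) = ((-1 - 1*2)/(1 - 6) + 6) + 17*(11 - 1*(-9)) = ((-1 - 2)/(-5) + 6) + 17*(11 + 9) = (-⅕*(-3) + 6) + 17*20 = (⅗ + 6) + 340 = 33/5 + 340 = 1733/5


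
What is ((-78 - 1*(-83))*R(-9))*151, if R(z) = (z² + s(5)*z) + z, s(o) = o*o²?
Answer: -795015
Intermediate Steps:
s(o) = o³
R(z) = z² + 126*z (R(z) = (z² + 5³*z) + z = (z² + 125*z) + z = z² + 126*z)
((-78 - 1*(-83))*R(-9))*151 = ((-78 - 1*(-83))*(-9*(126 - 9)))*151 = ((-78 + 83)*(-9*117))*151 = (5*(-1053))*151 = -5265*151 = -795015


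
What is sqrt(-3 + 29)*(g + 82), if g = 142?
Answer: 224*sqrt(26) ≈ 1142.2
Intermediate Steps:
sqrt(-3 + 29)*(g + 82) = sqrt(-3 + 29)*(142 + 82) = sqrt(26)*224 = 224*sqrt(26)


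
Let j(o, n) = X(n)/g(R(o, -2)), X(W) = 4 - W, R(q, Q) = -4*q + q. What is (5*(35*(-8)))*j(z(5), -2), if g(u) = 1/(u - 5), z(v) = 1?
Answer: 67200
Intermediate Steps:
R(q, Q) = -3*q
g(u) = 1/(-5 + u)
j(o, n) = (-5 - 3*o)*(4 - n) (j(o, n) = (4 - n)/(1/(-5 - 3*o)) = (4 - n)*(-5 - 3*o) = (-5 - 3*o)*(4 - n))
(5*(35*(-8)))*j(z(5), -2) = (5*(35*(-8)))*((-4 - 2)*(5 + 3*1)) = (5*(-280))*(-6*(5 + 3)) = -(-8400)*8 = -1400*(-48) = 67200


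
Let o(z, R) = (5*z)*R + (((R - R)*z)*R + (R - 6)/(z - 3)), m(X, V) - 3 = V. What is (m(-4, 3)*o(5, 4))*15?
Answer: 8910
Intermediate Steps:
m(X, V) = 3 + V
o(z, R) = (-6 + R)/(-3 + z) + 5*R*z (o(z, R) = 5*R*z + ((0*z)*R + (-6 + R)/(-3 + z)) = 5*R*z + (0*R + (-6 + R)/(-3 + z)) = 5*R*z + (0 + (-6 + R)/(-3 + z)) = 5*R*z + (-6 + R)/(-3 + z) = (-6 + R)/(-3 + z) + 5*R*z)
(m(-4, 3)*o(5, 4))*15 = ((3 + 3)*((-6 + 4 - 15*4*5 + 5*4*5**2)/(-3 + 5)))*15 = (6*((-6 + 4 - 300 + 5*4*25)/2))*15 = (6*((-6 + 4 - 300 + 500)/2))*15 = (6*((1/2)*198))*15 = (6*99)*15 = 594*15 = 8910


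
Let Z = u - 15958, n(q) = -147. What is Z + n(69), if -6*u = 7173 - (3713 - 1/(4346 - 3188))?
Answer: -115904221/6948 ≈ -16682.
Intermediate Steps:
u = -4006681/6948 (u = -(7173 - (3713 - 1/(4346 - 3188)))/6 = -(7173 - (3713 - 1/1158))/6 = -(7173 - 1*4299653/1158)/6 = -(7173 - 4299653/1158)/6 = -1/6*4006681/1158 = -4006681/6948 ≈ -576.67)
Z = -114882865/6948 (Z = -4006681/6948 - 15958 = -114882865/6948 ≈ -16535.)
Z + n(69) = -114882865/6948 - 147 = -115904221/6948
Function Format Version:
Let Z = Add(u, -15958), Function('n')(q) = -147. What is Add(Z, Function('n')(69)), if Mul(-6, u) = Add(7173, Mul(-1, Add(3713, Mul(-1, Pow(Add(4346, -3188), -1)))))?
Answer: Rational(-115904221, 6948) ≈ -16682.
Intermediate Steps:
u = Rational(-4006681, 6948) (u = Mul(Rational(-1, 6), Add(7173, Mul(-1, Add(3713, Mul(-1, Pow(Add(4346, -3188), -1)))))) = Mul(Rational(-1, 6), Add(7173, Mul(-1, Add(3713, Mul(-1, Pow(1158, -1)))))) = Mul(Rational(-1, 6), Add(7173, Mul(-1, Add(3713, Mul(-1, Rational(1, 1158)))))) = Mul(Rational(-1, 6), Add(7173, Mul(-1, Add(3713, Rational(-1, 1158))))) = Mul(Rational(-1, 6), Add(7173, Mul(-1, Rational(4299653, 1158)))) = Mul(Rational(-1, 6), Add(7173, Rational(-4299653, 1158))) = Mul(Rational(-1, 6), Rational(4006681, 1158)) = Rational(-4006681, 6948) ≈ -576.67)
Z = Rational(-114882865, 6948) (Z = Add(Rational(-4006681, 6948), -15958) = Rational(-114882865, 6948) ≈ -16535.)
Add(Z, Function('n')(69)) = Add(Rational(-114882865, 6948), -147) = Rational(-115904221, 6948)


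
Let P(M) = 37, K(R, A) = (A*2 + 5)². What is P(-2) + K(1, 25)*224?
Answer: 677637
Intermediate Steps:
K(R, A) = (5 + 2*A)² (K(R, A) = (2*A + 5)² = (5 + 2*A)²)
P(-2) + K(1, 25)*224 = 37 + (5 + 2*25)²*224 = 37 + (5 + 50)²*224 = 37 + 55²*224 = 37 + 3025*224 = 37 + 677600 = 677637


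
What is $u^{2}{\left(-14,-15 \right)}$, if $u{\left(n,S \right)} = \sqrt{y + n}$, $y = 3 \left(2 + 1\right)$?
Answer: $-5$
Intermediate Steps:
$y = 9$ ($y = 3 \cdot 3 = 9$)
$u{\left(n,S \right)} = \sqrt{9 + n}$
$u^{2}{\left(-14,-15 \right)} = \left(\sqrt{9 - 14}\right)^{2} = \left(\sqrt{-5}\right)^{2} = \left(i \sqrt{5}\right)^{2} = -5$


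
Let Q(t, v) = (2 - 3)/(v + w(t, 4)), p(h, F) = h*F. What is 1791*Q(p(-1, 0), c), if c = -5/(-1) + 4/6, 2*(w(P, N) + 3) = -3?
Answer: -10746/7 ≈ -1535.1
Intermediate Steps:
w(P, N) = -9/2 (w(P, N) = -3 + (½)*(-3) = -3 - 3/2 = -9/2)
p(h, F) = F*h
c = 17/3 (c = -5*(-1) + 4*(⅙) = 5 + ⅔ = 17/3 ≈ 5.6667)
Q(t, v) = -1/(-9/2 + v) (Q(t, v) = (2 - 3)/(v - 9/2) = -1/(-9/2 + v))
1791*Q(p(-1, 0), c) = 1791*(-2/(-9 + 2*(17/3))) = 1791*(-2/(-9 + 34/3)) = 1791*(-2/7/3) = 1791*(-2*3/7) = 1791*(-6/7) = -10746/7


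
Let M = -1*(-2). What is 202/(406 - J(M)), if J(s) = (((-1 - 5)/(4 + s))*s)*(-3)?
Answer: 101/200 ≈ 0.50500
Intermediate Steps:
M = 2
J(s) = 18*s/(4 + s) (J(s) = ((-6/(4 + s))*s)*(-3) = -6*s/(4 + s)*(-3) = 18*s/(4 + s))
202/(406 - J(M)) = 202/(406 - 18*2/(4 + 2)) = 202/(406 - 18*2/6) = 202/(406 - 1*6) = 202/(406 - 6) = 202/400 = 202*(1/400) = 101/200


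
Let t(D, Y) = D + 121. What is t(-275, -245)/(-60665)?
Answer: 14/5515 ≈ 0.0025385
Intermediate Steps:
t(D, Y) = 121 + D
t(-275, -245)/(-60665) = (121 - 275)/(-60665) = -154*(-1/60665) = 14/5515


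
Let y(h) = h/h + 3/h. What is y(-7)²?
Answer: 16/49 ≈ 0.32653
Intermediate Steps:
y(h) = 1 + 3/h
y(-7)² = ((3 - 7)/(-7))² = (-⅐*(-4))² = (4/7)² = 16/49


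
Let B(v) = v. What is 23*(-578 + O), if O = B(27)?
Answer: -12673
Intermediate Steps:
O = 27
23*(-578 + O) = 23*(-578 + 27) = 23*(-551) = -12673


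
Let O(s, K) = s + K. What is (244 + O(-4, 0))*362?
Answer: 86880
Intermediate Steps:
O(s, K) = K + s
(244 + O(-4, 0))*362 = (244 + (0 - 4))*362 = (244 - 4)*362 = 240*362 = 86880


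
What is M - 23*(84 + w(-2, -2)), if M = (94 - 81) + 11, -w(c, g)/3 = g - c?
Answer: -1908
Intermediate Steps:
w(c, g) = -3*g + 3*c (w(c, g) = -3*(g - c) = -3*g + 3*c)
M = 24 (M = 13 + 11 = 24)
M - 23*(84 + w(-2, -2)) = 24 - 23*(84 + (-3*(-2) + 3*(-2))) = 24 - 23*(84 + (6 - 6)) = 24 - 23*(84 + 0) = 24 - 23*84 = 24 - 1932 = -1908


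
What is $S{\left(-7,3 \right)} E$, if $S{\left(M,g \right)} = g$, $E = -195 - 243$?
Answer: $-1314$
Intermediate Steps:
$E = -438$
$S{\left(-7,3 \right)} E = 3 \left(-438\right) = -1314$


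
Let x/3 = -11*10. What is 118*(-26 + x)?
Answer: -42008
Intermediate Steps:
x = -330 (x = 3*(-11*10) = 3*(-110) = -330)
118*(-26 + x) = 118*(-26 - 330) = 118*(-356) = -42008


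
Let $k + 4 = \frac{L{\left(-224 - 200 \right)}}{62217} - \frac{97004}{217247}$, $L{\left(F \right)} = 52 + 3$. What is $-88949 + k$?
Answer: $- \frac{1202335387200130}{13516456599} \approx -88954.0$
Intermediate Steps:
$L{\left(F \right)} = 55$
$k = - \frac{60089175679}{13516456599}$ ($k = -4 + \left(\frac{55}{62217} - \frac{97004}{217247}\right) = -4 - \frac{6023349283}{13516456599} = - \frac{60089175679}{13516456599} \approx -4.4456$)
$-88949 + k = -88949 - \frac{60089175679}{13516456599} = - \frac{1202335387200130}{13516456599}$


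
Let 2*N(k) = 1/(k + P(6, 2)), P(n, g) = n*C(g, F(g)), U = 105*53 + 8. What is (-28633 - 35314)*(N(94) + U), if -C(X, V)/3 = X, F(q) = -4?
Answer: -41339753143/116 ≈ -3.5638e+8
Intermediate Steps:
C(X, V) = -3*X
U = 5573 (U = 5565 + 8 = 5573)
P(n, g) = -3*g*n (P(n, g) = n*(-3*g) = -3*g*n)
N(k) = 1/(2*(-36 + k)) (N(k) = 1/(2*(k - 3*2*6)) = 1/(2*(k - 36)) = 1/(2*(-36 + k)))
(-28633 - 35314)*(N(94) + U) = (-28633 - 35314)*(1/(2*(-36 + 94)) + 5573) = -63947*((½)/58 + 5573) = -63947*((½)*(1/58) + 5573) = -63947*(1/116 + 5573) = -63947*646469/116 = -41339753143/116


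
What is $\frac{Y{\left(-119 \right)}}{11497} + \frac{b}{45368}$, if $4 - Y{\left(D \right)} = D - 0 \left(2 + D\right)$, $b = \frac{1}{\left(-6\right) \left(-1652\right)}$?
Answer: $\frac{55311588265}{5170058521152} \approx 0.010698$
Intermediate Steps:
$b = \frac{1}{9912} \approx 0.00010089$
$Y{\left(D \right)} = 4 - D$ ($Y{\left(D \right)} = 4 - \left(D - 0 \left(2 + D\right)\right) = 4 - \left(D - 0\right) = 4 - \left(D + 0\right) = 4 - D$)
$\frac{Y{\left(-119 \right)}}{11497} + \frac{b}{45368} = \frac{4 - -119}{11497} + \frac{1}{9912 \cdot 45368} = \left(4 + 119\right) \frac{1}{11497} + \frac{1}{9912} \cdot \frac{1}{45368} = 123 \cdot \frac{1}{11497} + \frac{1}{449687616} = \frac{123}{11497} + \frac{1}{449687616} = \frac{55311588265}{5170058521152}$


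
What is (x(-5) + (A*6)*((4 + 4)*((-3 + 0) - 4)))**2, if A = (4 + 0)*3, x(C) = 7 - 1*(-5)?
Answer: 16160400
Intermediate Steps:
x(C) = 12 (x(C) = 7 + 5 = 12)
A = 12 (A = 4*3 = 12)
(x(-5) + (A*6)*((4 + 4)*((-3 + 0) - 4)))**2 = (12 + (12*6)*((4 + 4)*((-3 + 0) - 4)))**2 = (12 + 72*(8*(-3 - 4)))**2 = (12 + 72*(8*(-7)))**2 = (12 + 72*(-56))**2 = (12 - 4032)**2 = (-4020)**2 = 16160400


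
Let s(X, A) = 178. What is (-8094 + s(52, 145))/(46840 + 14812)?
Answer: -1979/15413 ≈ -0.12840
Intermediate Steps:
(-8094 + s(52, 145))/(46840 + 14812) = (-8094 + 178)/(46840 + 14812) = -7916/61652 = -7916*1/61652 = -1979/15413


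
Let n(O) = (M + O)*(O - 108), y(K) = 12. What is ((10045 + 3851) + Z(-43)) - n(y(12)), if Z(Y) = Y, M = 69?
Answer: 21629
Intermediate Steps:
n(O) = (-108 + O)*(69 + O) (n(O) = (69 + O)*(O - 108) = (69 + O)*(-108 + O) = (-108 + O)*(69 + O))
((10045 + 3851) + Z(-43)) - n(y(12)) = ((10045 + 3851) - 43) - (-7452 + 12² - 39*12) = (13896 - 43) - (-7452 + 144 - 468) = 13853 - 1*(-7776) = 13853 + 7776 = 21629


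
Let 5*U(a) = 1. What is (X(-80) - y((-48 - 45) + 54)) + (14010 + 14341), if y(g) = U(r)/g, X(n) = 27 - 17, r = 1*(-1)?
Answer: 5530396/195 ≈ 28361.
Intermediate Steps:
r = -1
X(n) = 10
U(a) = ⅕ (U(a) = (⅕)*1 = ⅕)
y(g) = 1/(5*g)
(X(-80) - y((-48 - 45) + 54)) + (14010 + 14341) = (10 - 1/(5*((-48 - 45) + 54))) + (14010 + 14341) = (10 - 1/(5*(-93 + 54))) + 28351 = (10 - 1/(5*(-39))) + 28351 = (10 - (-1)/(5*39)) + 28351 = (10 - 1*(-1/195)) + 28351 = (10 + 1/195) + 28351 = 1951/195 + 28351 = 5530396/195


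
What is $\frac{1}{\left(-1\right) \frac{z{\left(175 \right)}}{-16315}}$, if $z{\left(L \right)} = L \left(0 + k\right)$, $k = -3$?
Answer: $- \frac{3263}{105} \approx -31.076$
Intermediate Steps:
$z{\left(L \right)} = - 3 L$ ($z{\left(L \right)} = L \left(0 - 3\right) = L \left(-3\right) = - 3 L$)
$\frac{1}{\left(-1\right) \frac{z{\left(175 \right)}}{-16315}} = \frac{1}{\left(-1\right) \frac{\left(-3\right) 175}{-16315}} = \frac{1}{\left(-1\right) \left(\left(-525\right) \left(- \frac{1}{16315}\right)\right)} = \frac{1}{\left(-1\right) \frac{105}{3263}} = \frac{1}{- \frac{105}{3263}} = - \frac{3263}{105}$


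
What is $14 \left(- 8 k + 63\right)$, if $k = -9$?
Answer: $1890$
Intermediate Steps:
$14 \left(- 8 k + 63\right) = 14 \left(\left(-8\right) \left(-9\right) + 63\right) = 14 \left(72 + 63\right) = 14 \cdot 135 = 1890$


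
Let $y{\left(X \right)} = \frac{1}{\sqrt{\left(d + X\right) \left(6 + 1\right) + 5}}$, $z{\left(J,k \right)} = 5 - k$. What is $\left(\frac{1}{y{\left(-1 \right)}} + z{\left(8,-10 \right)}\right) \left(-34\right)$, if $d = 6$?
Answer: $-510 - 68 \sqrt{10} \approx -725.04$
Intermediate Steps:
$y{\left(X \right)} = \frac{1}{\sqrt{47 + 7 X}}$ ($y{\left(X \right)} = \frac{1}{\sqrt{\left(6 + X\right) \left(6 + 1\right) + 5}} = \frac{1}{\sqrt{\left(6 + X\right) 7 + 5}} = \frac{1}{\sqrt{\left(42 + 7 X\right) + 5}} = \frac{1}{\sqrt{47 + 7 X}}$)
$\left(\frac{1}{y{\left(-1 \right)}} + z{\left(8,-10 \right)}\right) \left(-34\right) = \left(\frac{1}{\frac{1}{\sqrt{47 + 7 \left(-1\right)}}} + \left(5 - -10\right)\right) \left(-34\right) = \left(\frac{1}{\frac{1}{\sqrt{47 - 7}}} + \left(5 + 10\right)\right) \left(-34\right) = \left(\frac{1}{\frac{1}{\sqrt{40}}} + 15\right) \left(-34\right) = \left(\frac{1}{\frac{1}{20} \sqrt{10}} + 15\right) \left(-34\right) = \left(2 \sqrt{10} + 15\right) \left(-34\right) = \left(15 + 2 \sqrt{10}\right) \left(-34\right) = -510 - 68 \sqrt{10}$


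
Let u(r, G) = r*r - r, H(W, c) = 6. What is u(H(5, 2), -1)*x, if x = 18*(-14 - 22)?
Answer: -19440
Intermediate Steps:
u(r, G) = r² - r
x = -648 (x = 18*(-36) = -648)
u(H(5, 2), -1)*x = (6*(-1 + 6))*(-648) = (6*5)*(-648) = 30*(-648) = -19440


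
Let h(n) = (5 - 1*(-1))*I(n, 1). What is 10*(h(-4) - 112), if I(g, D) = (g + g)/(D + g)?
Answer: -960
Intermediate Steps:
I(g, D) = 2*g/(D + g) (I(g, D) = (2*g)/(D + g) = 2*g/(D + g))
h(n) = 12*n/(1 + n) (h(n) = (5 - 1*(-1))*(2*n/(1 + n)) = (5 + 1)*(2*n/(1 + n)) = 6*(2*n/(1 + n)) = 12*n/(1 + n))
10*(h(-4) - 112) = 10*(12*(-4)/(1 - 4) - 112) = 10*(12*(-4)/(-3) - 112) = 10*(12*(-4)*(-1/3) - 112) = 10*(16 - 112) = 10*(-96) = -960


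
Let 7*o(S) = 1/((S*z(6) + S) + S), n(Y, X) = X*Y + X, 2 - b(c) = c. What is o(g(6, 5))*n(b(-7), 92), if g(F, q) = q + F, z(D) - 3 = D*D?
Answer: 920/3157 ≈ 0.29142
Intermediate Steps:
z(D) = 3 + D² (z(D) = 3 + D*D = 3 + D²)
g(F, q) = F + q
b(c) = 2 - c
n(Y, X) = X + X*Y
o(S) = 1/(287*S) (o(S) = 1/(7*((S*(3 + 6²) + S) + S)) = 1/(7*((S*(3 + 36) + S) + S)) = 1/(7*((S*39 + S) + S)) = 1/(7*((39*S + S) + S)) = 1/(7*(40*S + S)) = 1/(7*((41*S))) = (1/(41*S))/7 = 1/(287*S))
o(g(6, 5))*n(b(-7), 92) = (1/(287*(6 + 5)))*(92*(1 + (2 - 1*(-7)))) = ((1/287)/11)*(92*(1 + (2 + 7))) = ((1/287)*(1/11))*(92*(1 + 9)) = (92*10)/3157 = (1/3157)*920 = 920/3157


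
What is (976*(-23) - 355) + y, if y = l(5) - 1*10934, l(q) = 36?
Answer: -33701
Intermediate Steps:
y = -10898 (y = 36 - 1*10934 = 36 - 10934 = -10898)
(976*(-23) - 355) + y = (976*(-23) - 355) - 10898 = (-22448 - 355) - 10898 = -22803 - 10898 = -33701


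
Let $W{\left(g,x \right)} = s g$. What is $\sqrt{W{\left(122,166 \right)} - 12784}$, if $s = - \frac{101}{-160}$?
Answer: $\frac{3 i \sqrt{564755}}{20} \approx 112.73 i$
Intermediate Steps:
$s = \frac{101}{160}$ ($s = \left(-101\right) \left(- \frac{1}{160}\right) = \frac{101}{160} \approx 0.63125$)
$W{\left(g,x \right)} = \frac{101 g}{160}$
$\sqrt{W{\left(122,166 \right)} - 12784} = \sqrt{\frac{101}{160} \cdot 122 - 12784} = \sqrt{\frac{6161}{80} - 12784} = \sqrt{- \frac{1016559}{80}} = \frac{3 i \sqrt{564755}}{20}$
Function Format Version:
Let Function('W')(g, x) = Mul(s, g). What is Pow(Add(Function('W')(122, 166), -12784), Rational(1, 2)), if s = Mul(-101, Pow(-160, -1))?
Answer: Mul(Rational(3, 20), I, Pow(564755, Rational(1, 2))) ≈ Mul(112.73, I)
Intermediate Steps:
s = Rational(101, 160) (s = Mul(-101, Rational(-1, 160)) = Rational(101, 160) ≈ 0.63125)
Function('W')(g, x) = Mul(Rational(101, 160), g)
Pow(Add(Function('W')(122, 166), -12784), Rational(1, 2)) = Pow(Add(Mul(Rational(101, 160), 122), -12784), Rational(1, 2)) = Pow(Add(Rational(6161, 80), -12784), Rational(1, 2)) = Pow(Rational(-1016559, 80), Rational(1, 2)) = Mul(Rational(3, 20), I, Pow(564755, Rational(1, 2)))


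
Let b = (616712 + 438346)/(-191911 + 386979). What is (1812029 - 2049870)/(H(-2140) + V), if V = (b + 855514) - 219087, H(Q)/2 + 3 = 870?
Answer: -23197584094/62242922503 ≈ -0.37269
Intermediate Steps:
H(Q) = 1734 (H(Q) = -6 + 2*870 = -6 + 1740 = 1734)
b = 527529/97534 (b = 1055058/195068 = 1055058*(1/195068) = 527529/97534 ≈ 5.4087)
V = 62073798547/97534 (V = (527529/97534 + 855514) - 219087 = 83442230005/97534 - 219087 = 62073798547/97534 ≈ 6.3643e+5)
(1812029 - 2049870)/(H(-2140) + V) = (1812029 - 2049870)/(1734 + 62073798547/97534) = -237841/62242922503/97534 = -237841*97534/62242922503 = -23197584094/62242922503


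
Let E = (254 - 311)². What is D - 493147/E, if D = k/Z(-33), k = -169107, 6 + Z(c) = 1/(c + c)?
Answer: 36066511079/1289853 ≈ 27962.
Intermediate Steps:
Z(c) = -6 + 1/(2*c) (Z(c) = -6 + 1/(c + c) = -6 + 1/(2*c))
E = 3249 (E = (-57)² = 3249)
D = 11161062/397 (D = -169107/(-6 + (½)/(-33)) = -169107/(-6 + (½)*(-1/33)) = -169107/(-6 - 1/66) = -169107/(-397/66) = -169107*(-66/397) = 11161062/397 ≈ 28114.)
D - 493147/E = 11161062/397 - 493147/3249 = 36066511079/1289853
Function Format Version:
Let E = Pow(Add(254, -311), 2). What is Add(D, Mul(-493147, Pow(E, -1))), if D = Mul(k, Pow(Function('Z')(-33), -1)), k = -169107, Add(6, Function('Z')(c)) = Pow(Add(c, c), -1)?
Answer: Rational(36066511079, 1289853) ≈ 27962.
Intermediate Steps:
Function('Z')(c) = Add(-6, Mul(Rational(1, 2), Pow(c, -1))) (Function('Z')(c) = Add(-6, Pow(Add(c, c), -1)) = Add(-6, Pow(Mul(2, c), -1)) = Add(-6, Mul(Rational(1, 2), Pow(c, -1))))
E = 3249 (E = Pow(-57, 2) = 3249)
D = Rational(11161062, 397) (D = Mul(-169107, Pow(Add(-6, Mul(Rational(1, 2), Pow(-33, -1))), -1)) = Mul(-169107, Pow(Add(-6, Mul(Rational(1, 2), Rational(-1, 33))), -1)) = Mul(-169107, Pow(Add(-6, Rational(-1, 66)), -1)) = Mul(-169107, Pow(Rational(-397, 66), -1)) = Mul(-169107, Rational(-66, 397)) = Rational(11161062, 397) ≈ 28114.)
Add(D, Mul(-493147, Pow(E, -1))) = Add(Rational(11161062, 397), Mul(-493147, Pow(3249, -1))) = Add(Rational(11161062, 397), Mul(-493147, Rational(1, 3249))) = Add(Rational(11161062, 397), Rational(-493147, 3249)) = Rational(36066511079, 1289853)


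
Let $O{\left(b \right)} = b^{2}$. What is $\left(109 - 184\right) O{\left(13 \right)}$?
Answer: $-12675$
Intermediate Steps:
$\left(109 - 184\right) O{\left(13 \right)} = \left(109 - 184\right) 13^{2} = \left(-75\right) 169 = -12675$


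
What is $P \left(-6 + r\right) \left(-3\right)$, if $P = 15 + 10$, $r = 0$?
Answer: $450$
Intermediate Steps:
$P = 25$
$P \left(-6 + r\right) \left(-3\right) = 25 \left(-6 + 0\right) \left(-3\right) = 25 \left(\left(-6\right) \left(-3\right)\right) = 25 \cdot 18 = 450$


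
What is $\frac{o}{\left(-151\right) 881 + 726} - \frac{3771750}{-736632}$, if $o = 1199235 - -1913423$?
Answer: $- \frac{298977017351}{16243349460} \approx -18.406$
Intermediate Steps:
$o = 3112658$ ($o = 1199235 + 1913423 = 3112658$)
$\frac{o}{\left(-151\right) 881 + 726} - \frac{3771750}{-736632} = \frac{3112658}{\left(-151\right) 881 + 726} - \frac{3771750}{-736632} = \frac{3112658}{-133031 + 726} - - \frac{628625}{122772} = \frac{3112658}{-132305} + \frac{628625}{122772} = 3112658 \left(- \frac{1}{132305}\right) + \frac{628625}{122772} = - \frac{3112658}{132305} + \frac{628625}{122772} = - \frac{298977017351}{16243349460}$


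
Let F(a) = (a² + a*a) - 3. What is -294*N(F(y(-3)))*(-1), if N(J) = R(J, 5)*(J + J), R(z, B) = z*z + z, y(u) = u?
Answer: 2116800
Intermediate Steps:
R(z, B) = z + z² (R(z, B) = z² + z = z + z²)
F(a) = -3 + 2*a² (F(a) = (a² + a²) - 3 = 2*a² - 3 = -3 + 2*a²)
N(J) = 2*J²*(1 + J) (N(J) = (J*(1 + J))*(J + J) = (J*(1 + J))*(2*J) = 2*J²*(1 + J))
-294*N(F(y(-3)))*(-1) = -294*2*(-3 + 2*(-3)²)²*(1 + (-3 + 2*(-3)²))*(-1) = -294*2*(-3 + 2*9)²*(1 + (-3 + 2*9))*(-1) = -294*2*(-3 + 18)²*(1 + (-3 + 18))*(-1) = -294*2*15²*(1 + 15)*(-1) = -294*2*225*16*(-1) = -2116800*(-1) = -294*(-7200) = 2116800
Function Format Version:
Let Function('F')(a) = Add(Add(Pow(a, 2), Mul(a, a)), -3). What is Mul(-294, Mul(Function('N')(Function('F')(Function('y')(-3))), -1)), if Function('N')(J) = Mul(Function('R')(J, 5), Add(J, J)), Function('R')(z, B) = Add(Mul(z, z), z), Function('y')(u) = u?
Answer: 2116800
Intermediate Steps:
Function('R')(z, B) = Add(z, Pow(z, 2)) (Function('R')(z, B) = Add(Pow(z, 2), z) = Add(z, Pow(z, 2)))
Function('F')(a) = Add(-3, Mul(2, Pow(a, 2))) (Function('F')(a) = Add(Add(Pow(a, 2), Pow(a, 2)), -3) = Add(Mul(2, Pow(a, 2)), -3) = Add(-3, Mul(2, Pow(a, 2))))
Function('N')(J) = Mul(2, Pow(J, 2), Add(1, J)) (Function('N')(J) = Mul(Mul(J, Add(1, J)), Add(J, J)) = Mul(Mul(J, Add(1, J)), Mul(2, J)) = Mul(2, Pow(J, 2), Add(1, J)))
Mul(-294, Mul(Function('N')(Function('F')(Function('y')(-3))), -1)) = Mul(-294, Mul(Mul(2, Pow(Add(-3, Mul(2, Pow(-3, 2))), 2), Add(1, Add(-3, Mul(2, Pow(-3, 2))))), -1)) = Mul(-294, Mul(Mul(2, Pow(Add(-3, Mul(2, 9)), 2), Add(1, Add(-3, Mul(2, 9)))), -1)) = Mul(-294, Mul(Mul(2, Pow(Add(-3, 18), 2), Add(1, Add(-3, 18))), -1)) = Mul(-294, Mul(Mul(2, Pow(15, 2), Add(1, 15)), -1)) = Mul(-294, Mul(Mul(2, 225, 16), -1)) = Mul(-294, Mul(7200, -1)) = Mul(-294, -7200) = 2116800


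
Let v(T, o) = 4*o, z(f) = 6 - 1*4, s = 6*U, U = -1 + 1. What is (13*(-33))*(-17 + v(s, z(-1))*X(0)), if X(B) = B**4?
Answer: 7293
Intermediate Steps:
U = 0
s = 0 (s = 6*0 = 0)
z(f) = 2 (z(f) = 6 - 4 = 2)
(13*(-33))*(-17 + v(s, z(-1))*X(0)) = (13*(-33))*(-17 + (4*2)*0**4) = -429*(-17 + 8*0) = -429*(-17 + 0) = -429*(-17) = 7293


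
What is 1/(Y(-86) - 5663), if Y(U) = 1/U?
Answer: -86/487019 ≈ -0.00017658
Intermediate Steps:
1/(Y(-86) - 5663) = 1/(1/(-86) - 5663) = 1/(-1/86 - 5663) = 1/(-487019/86) = -86/487019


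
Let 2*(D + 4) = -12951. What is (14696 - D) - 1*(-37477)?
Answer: 117305/2 ≈ 58653.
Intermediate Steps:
D = -12959/2 (D = -4 + (½)*(-12951) = -4 - 12951/2 = -12959/2 ≈ -6479.5)
(14696 - D) - 1*(-37477) = (14696 - 1*(-12959/2)) - 1*(-37477) = (14696 + 12959/2) + 37477 = 42351/2 + 37477 = 117305/2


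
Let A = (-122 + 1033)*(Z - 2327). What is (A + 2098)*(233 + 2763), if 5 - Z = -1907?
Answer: -1126397132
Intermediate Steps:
Z = 1912 (Z = 5 - 1*(-1907) = 5 + 1907 = 1912)
A = -378065 (A = (-122 + 1033)*(1912 - 2327) = 911*(-415) = -378065)
(A + 2098)*(233 + 2763) = (-378065 + 2098)*(233 + 2763) = -375967*2996 = -1126397132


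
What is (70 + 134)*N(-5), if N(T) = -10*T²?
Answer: -51000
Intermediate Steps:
(70 + 134)*N(-5) = (70 + 134)*(-10*(-5)²) = 204*(-10*25) = 204*(-250) = -51000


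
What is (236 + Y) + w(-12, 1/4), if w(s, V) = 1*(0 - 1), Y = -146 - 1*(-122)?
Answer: 211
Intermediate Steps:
Y = -24 (Y = -146 + 122 = -24)
w(s, V) = -1 (w(s, V) = 1*(-1) = -1)
(236 + Y) + w(-12, 1/4) = (236 - 24) - 1 = 212 - 1 = 211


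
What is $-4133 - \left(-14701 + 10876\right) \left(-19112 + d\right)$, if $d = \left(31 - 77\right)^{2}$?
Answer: $-65013833$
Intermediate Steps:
$d = 2116$ ($d = \left(-46\right)^{2} = 2116$)
$-4133 - \left(-14701 + 10876\right) \left(-19112 + d\right) = -4133 - \left(-14701 + 10876\right) \left(-19112 + 2116\right) = -4133 - \left(-3825\right) \left(-16996\right) = -4133 - 65009700 = -65013833$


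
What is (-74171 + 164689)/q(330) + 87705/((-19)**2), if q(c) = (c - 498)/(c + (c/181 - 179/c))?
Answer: -322856387400499/1811252520 ≈ -1.7825e+5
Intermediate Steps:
q(c) = (-498 + c)/(-179/c + 182*c/181) (q(c) = (-498 + c)/(c + (c*(1/181) - 179/c)) = (-498 + c)/(c + (c/181 - 179/c)) = (-498 + c)/(c + (-179/c + c/181)) = (-498 + c)/(-179/c + 182*c/181))
(-74171 + 164689)/q(330) + 87705/((-19)**2) = (-74171 + 164689)/((181*330*(-498 + 330)/(-32399 + 182*330**2))) + 87705/((-19)**2) = 90518/((181*330*(-168)/(-32399 + 182*108900))) + 87705/361 = 90518/((181*330*(-168)/(-32399 + 19819800))) + 87705*(1/361) = 90518/((181*330*(-168)/19787401)) + 87705/361 = 90518/((181*330*(1/19787401)*(-168))) + 87705/361 = 90518/(-10034640/19787401) + 87705/361 = 90518*(-19787401/10034640) + 87705/361 = -895557981859/5017320 + 87705/361 = -322856387400499/1811252520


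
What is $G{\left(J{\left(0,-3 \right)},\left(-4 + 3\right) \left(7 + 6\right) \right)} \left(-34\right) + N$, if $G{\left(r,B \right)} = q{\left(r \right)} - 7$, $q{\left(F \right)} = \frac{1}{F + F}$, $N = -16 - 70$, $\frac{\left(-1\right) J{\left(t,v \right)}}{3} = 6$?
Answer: $\frac{2753}{18} \approx 152.94$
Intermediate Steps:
$J{\left(t,v \right)} = -18$ ($J{\left(t,v \right)} = \left(-3\right) 6 = -18$)
$N = -86$ ($N = -16 - 70 = -86$)
$q{\left(F \right)} = \frac{1}{2 F}$
$G{\left(r,B \right)} = -7 + \frac{1}{2 r}$ ($G{\left(r,B \right)} = \frac{1}{2 r} - 7 = -7 + \frac{1}{2 r}$)
$G{\left(J{\left(0,-3 \right)},\left(-4 + 3\right) \left(7 + 6\right) \right)} \left(-34\right) + N = \left(-7 + \frac{1}{2 \left(-18\right)}\right) \left(-34\right) - 86 = \left(-7 + \frac{1}{2} \left(- \frac{1}{18}\right)\right) \left(-34\right) - 86 = \left(-7 - \frac{1}{36}\right) \left(-34\right) - 86 = \left(- \frac{253}{36}\right) \left(-34\right) - 86 = \frac{4301}{18} - 86 = \frac{2753}{18}$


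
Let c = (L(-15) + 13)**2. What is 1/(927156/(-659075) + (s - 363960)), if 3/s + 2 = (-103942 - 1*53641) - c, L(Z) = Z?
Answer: -103862970175/37802112736457109 ≈ -2.7475e-6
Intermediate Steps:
c = 4 (c = (-15 + 13)**2 = (-2)**2 = 4)
s = -3/157589 (s = 3/(-2 + ((-103942 - 1*53641) - 1*4)) = 3/(-2 + ((-103942 - 53641) - 4)) = 3/(-2 + (-157583 - 4)) = 3/(-2 - 157587) = 3/(-157589) = 3*(-1/157589) = -3/157589 ≈ -1.9037e-5)
1/(927156/(-659075) + (s - 363960)) = 1/(927156/(-659075) + (-3/157589 - 363960)) = 1/(927156*(-1/659075) - 57356092443/157589) = 1/(-927156/659075 - 57356092443/157589) = 1/(-37802112736457109/103862970175) = -103862970175/37802112736457109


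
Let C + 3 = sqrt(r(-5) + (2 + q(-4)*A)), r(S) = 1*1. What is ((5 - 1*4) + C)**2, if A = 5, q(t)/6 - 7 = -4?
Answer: (2 - sqrt(93))**2 ≈ 58.425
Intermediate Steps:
q(t) = 18 (q(t) = 42 + 6*(-4) = 42 - 24 = 18)
r(S) = 1
C = -3 + sqrt(93) (C = -3 + sqrt(1 + (2 + 18*5)) = -3 + sqrt(1 + (2 + 90)) = -3 + sqrt(1 + 92) = -3 + sqrt(93) ≈ 6.6437)
((5 - 1*4) + C)**2 = ((5 - 1*4) + (-3 + sqrt(93)))**2 = ((5 - 4) + (-3 + sqrt(93)))**2 = (1 + (-3 + sqrt(93)))**2 = (-2 + sqrt(93))**2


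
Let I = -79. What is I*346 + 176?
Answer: -27158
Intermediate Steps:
I*346 + 176 = -79*346 + 176 = -27334 + 176 = -27158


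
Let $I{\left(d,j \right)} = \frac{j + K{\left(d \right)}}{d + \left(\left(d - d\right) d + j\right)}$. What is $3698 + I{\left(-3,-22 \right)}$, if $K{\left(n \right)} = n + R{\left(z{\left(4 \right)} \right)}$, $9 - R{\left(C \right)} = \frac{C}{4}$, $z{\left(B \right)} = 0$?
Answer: $\frac{92466}{25} \approx 3698.6$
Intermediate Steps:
$R{\left(C \right)} = 9 - \frac{C}{4}$
$K{\left(n \right)} = 9 + n$ ($K{\left(n \right)} = n + \left(9 - 0\right) = n + \left(9 + 0\right) = n + 9 = 9 + n$)
$I{\left(d,j \right)} = \frac{9 + d + j}{d + j}$ ($I{\left(d,j \right)} = \frac{j + \left(9 + d\right)}{d + \left(\left(d - d\right) d + j\right)} = \frac{9 + d + j}{d + \left(0 d + j\right)} = \frac{9 + d + j}{d + \left(0 + j\right)} = \frac{9 + d + j}{d + j}$)
$3698 + I{\left(-3,-22 \right)} = 3698 + \frac{9 - 3 - 22}{-3 - 22} = 3698 + \frac{1}{-25} \left(-16\right) = 3698 - - \frac{16}{25} = 3698 + \frac{16}{25} = \frac{92466}{25}$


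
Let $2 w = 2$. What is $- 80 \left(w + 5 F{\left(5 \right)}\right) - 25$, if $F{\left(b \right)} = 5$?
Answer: $-2105$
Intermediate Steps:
$w = 1$ ($w = \frac{1}{2} \cdot 2 = 1$)
$- 80 \left(w + 5 F{\left(5 \right)}\right) - 25 = - 80 \left(1 + 5 \cdot 5\right) - 25 = - 80 \left(1 + 25\right) - 25 = \left(-80\right) 26 - 25 = -2080 - 25 = -2105$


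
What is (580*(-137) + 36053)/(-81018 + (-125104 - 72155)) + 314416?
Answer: 29164928213/92759 ≈ 3.1442e+5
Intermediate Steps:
(580*(-137) + 36053)/(-81018 + (-125104 - 72155)) + 314416 = (-79460 + 36053)/(-81018 - 197259) + 314416 = -43407/(-278277) + 314416 = -43407*(-1/278277) + 314416 = 14469/92759 + 314416 = 29164928213/92759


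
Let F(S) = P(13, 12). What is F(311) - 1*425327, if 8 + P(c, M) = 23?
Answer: -425312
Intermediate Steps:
P(c, M) = 15 (P(c, M) = -8 + 23 = 15)
F(S) = 15
F(311) - 1*425327 = 15 - 1*425327 = 15 - 425327 = -425312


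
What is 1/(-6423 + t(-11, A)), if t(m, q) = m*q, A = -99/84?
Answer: -28/179481 ≈ -0.00015601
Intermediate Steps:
A = -33/28 (A = -99*1/84 = -33/28 ≈ -1.1786)
1/(-6423 + t(-11, A)) = 1/(-6423 - 11*(-33/28)) = 1/(-6423 + 363/28) = 1/(-179481/28) = -28/179481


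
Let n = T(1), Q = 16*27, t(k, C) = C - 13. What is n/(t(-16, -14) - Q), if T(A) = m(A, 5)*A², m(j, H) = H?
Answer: -5/459 ≈ -0.010893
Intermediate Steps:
t(k, C) = -13 + C
Q = 432
T(A) = 5*A²
n = 5 (n = 5*1² = 5*1 = 5)
n/(t(-16, -14) - Q) = 5/((-13 - 14) - 1*432) = 5/(-27 - 432) = 5/(-459) = 5*(-1/459) = -5/459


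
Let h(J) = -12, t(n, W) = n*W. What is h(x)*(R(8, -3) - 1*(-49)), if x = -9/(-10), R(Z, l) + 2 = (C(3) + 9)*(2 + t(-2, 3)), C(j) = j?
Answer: 12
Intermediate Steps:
t(n, W) = W*n
R(Z, l) = -50 (R(Z, l) = -2 + (3 + 9)*(2 + 3*(-2)) = -2 + 12*(2 - 6) = -2 + 12*(-4) = -2 - 48 = -50)
x = 9/10 (x = -9*(-⅒) = 9/10 ≈ 0.90000)
h(x)*(R(8, -3) - 1*(-49)) = -12*(-50 - 1*(-49)) = -12*(-50 + 49) = -12*(-1) = 12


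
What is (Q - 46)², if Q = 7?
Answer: 1521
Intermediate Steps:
(Q - 46)² = (7 - 46)² = (-39)² = 1521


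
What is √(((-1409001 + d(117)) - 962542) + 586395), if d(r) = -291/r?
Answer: I*√2715213891/39 ≈ 1336.1*I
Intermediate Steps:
√(((-1409001 + d(117)) - 962542) + 586395) = √(((-1409001 - 291/117) - 962542) + 586395) = √(((-1409001 - 291*1/117) - 962542) + 586395) = √(((-1409001 - 97/39) - 962542) + 586395) = √((-54951136/39 - 962542) + 586395) = √(-92490274/39 + 586395) = √(-69620869/39) = I*√2715213891/39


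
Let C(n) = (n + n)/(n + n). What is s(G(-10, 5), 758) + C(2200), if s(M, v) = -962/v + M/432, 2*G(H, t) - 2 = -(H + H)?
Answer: -39895/163728 ≈ -0.24367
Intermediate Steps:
G(H, t) = 1 - H (G(H, t) = 1 + (-(H + H))/2 = 1 + (-2*H)/2 = 1 - H)
s(M, v) = -962/v + M/432 (s(M, v) = -962/v + M*(1/432) = -962/v + M/432)
C(n) = 1 (C(n) = (2*n)/((2*n)) = (2*n)*(1/(2*n)) = 1)
s(G(-10, 5), 758) + C(2200) = (-962/758 + (1 - 1*(-10))/432) + 1 = (-962*1/758 + (1 + 10)/432) + 1 = (-481/379 + (1/432)*11) + 1 = (-481/379 + 11/432) + 1 = -203623/163728 + 1 = -39895/163728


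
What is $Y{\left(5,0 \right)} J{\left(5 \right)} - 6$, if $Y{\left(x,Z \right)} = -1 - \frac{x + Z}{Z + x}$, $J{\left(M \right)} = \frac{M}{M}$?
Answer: $-8$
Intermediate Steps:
$J{\left(M \right)} = 1$
$Y{\left(x,Z \right)} = -2$ ($Y{\left(x,Z \right)} = -1 - \frac{Z + x}{Z + x} = -1 - 1 = -2$)
$Y{\left(5,0 \right)} J{\left(5 \right)} - 6 = \left(-2\right) 1 - 6 = -2 - 6 = -8$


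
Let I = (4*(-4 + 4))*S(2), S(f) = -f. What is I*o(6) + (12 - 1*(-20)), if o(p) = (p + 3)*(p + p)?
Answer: 32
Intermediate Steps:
o(p) = 2*p*(3 + p) (o(p) = (3 + p)*(2*p) = 2*p*(3 + p))
I = 0 (I = (4*(-4 + 4))*(-1*2) = (4*0)*(-2) = 0*(-2) = 0)
I*o(6) + (12 - 1*(-20)) = 0*(2*6*(3 + 6)) + (12 - 1*(-20)) = 0*(2*6*9) + (12 + 20) = 0*108 + 32 = 0 + 32 = 32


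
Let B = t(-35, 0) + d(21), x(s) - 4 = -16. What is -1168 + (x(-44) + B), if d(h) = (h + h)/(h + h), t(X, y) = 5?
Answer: -1174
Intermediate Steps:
x(s) = -12 (x(s) = 4 - 16 = -12)
d(h) = 1 (d(h) = (2*h)/((2*h)) = (2*h)*(1/(2*h)) = 1)
B = 6 (B = 5 + 1 = 6)
-1168 + (x(-44) + B) = -1168 + (-12 + 6) = -1168 - 6 = -1174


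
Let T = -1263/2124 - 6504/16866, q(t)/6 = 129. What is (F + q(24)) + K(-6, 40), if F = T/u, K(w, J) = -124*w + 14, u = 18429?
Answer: 6243269957329/4075241628 ≈ 1532.0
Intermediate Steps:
q(t) = 774 (q(t) = 6*129 = 774)
T = -216767/221132 (T = -1263*1/2124 - 6504*1/16866 = -421/708 - 1084/2811 = -216767/221132 ≈ -0.98026)
K(w, J) = 14 - 124*w
F = -216767/4075241628 (F = -216767/221132/18429 = -216767/221132*1/18429 = -216767/4075241628 ≈ -5.3191e-5)
(F + q(24)) + K(-6, 40) = (-216767/4075241628 + 774) + (14 - 124*(-6)) = 3154236803305/4075241628 + (14 + 744) = 3154236803305/4075241628 + 758 = 6243269957329/4075241628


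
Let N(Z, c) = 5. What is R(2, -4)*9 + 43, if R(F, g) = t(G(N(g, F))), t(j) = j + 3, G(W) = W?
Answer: 115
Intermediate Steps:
t(j) = 3 + j
R(F, g) = 8 (R(F, g) = 3 + 5 = 8)
R(2, -4)*9 + 43 = 8*9 + 43 = 72 + 43 = 115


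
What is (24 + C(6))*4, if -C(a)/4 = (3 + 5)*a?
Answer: -672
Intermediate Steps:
C(a) = -32*a (C(a) = -4*(3 + 5)*a = -32*a)
(24 + C(6))*4 = (24 - 32*6)*4 = (24 - 192)*4 = -168*4 = -672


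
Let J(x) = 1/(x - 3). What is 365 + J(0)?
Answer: 1094/3 ≈ 364.67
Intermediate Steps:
J(x) = 1/(-3 + x)
365 + J(0) = 365 + 1/(-3 + 0) = 365 + 1/(-3) = 365 - 1/3 = 1094/3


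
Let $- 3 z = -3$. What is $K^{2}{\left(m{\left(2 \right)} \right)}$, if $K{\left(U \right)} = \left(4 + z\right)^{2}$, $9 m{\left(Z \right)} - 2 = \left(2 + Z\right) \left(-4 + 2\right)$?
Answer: $625$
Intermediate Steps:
$z = 1$ ($z = \left(- \frac{1}{3}\right) \left(-3\right) = 1$)
$m{\left(Z \right)} = - \frac{2}{9} - \frac{2 Z}{9}$ ($m{\left(Z \right)} = \frac{2}{9} + \frac{\left(2 + Z\right) \left(-4 + 2\right)}{9} = \frac{2}{9} + \frac{\left(2 + Z\right) \left(-2\right)}{9} = \frac{2}{9} + \frac{-4 - 2 Z}{9} = \frac{2}{9} - \left(\frac{4}{9} + \frac{2 Z}{9}\right) = - \frac{2}{9} - \frac{2 Z}{9}$)
$K{\left(U \right)} = 25$ ($K{\left(U \right)} = \left(4 + 1\right)^{2} = 5^{2} = 25$)
$K^{2}{\left(m{\left(2 \right)} \right)} = 25^{2} = 625$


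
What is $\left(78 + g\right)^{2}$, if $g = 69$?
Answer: $21609$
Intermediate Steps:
$\left(78 + g\right)^{2} = \left(78 + 69\right)^{2} = 147^{2} = 21609$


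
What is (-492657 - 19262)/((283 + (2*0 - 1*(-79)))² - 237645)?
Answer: 511919/106601 ≈ 4.8022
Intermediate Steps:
(-492657 - 19262)/((283 + (2*0 - 1*(-79)))² - 237645) = -511919/((283 + (0 + 79))² - 237645) = -511919/((283 + 79)² - 237645) = -511919/(362² - 237645) = -511919/(131044 - 237645) = -511919/(-106601) = -511919*(-1/106601) = 511919/106601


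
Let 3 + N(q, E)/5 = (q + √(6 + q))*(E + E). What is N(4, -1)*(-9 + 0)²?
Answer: -4455 - 810*√10 ≈ -7016.4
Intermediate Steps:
N(q, E) = -15 + 10*E*(q + √(6 + q)) (N(q, E) = -15 + 5*((q + √(6 + q))*(E + E)) = -15 + 5*((q + √(6 + q))*(2*E)) = -15 + 5*(2*E*(q + √(6 + q))) = -15 + 10*E*(q + √(6 + q)))
N(4, -1)*(-9 + 0)² = (-15 + 10*(-1)*4 + 10*(-1)*√(6 + 4))*(-9 + 0)² = (-15 - 40 + 10*(-1)*√10)*(-9)² = (-15 - 40 - 10*√10)*81 = (-55 - 10*√10)*81 = -4455 - 810*√10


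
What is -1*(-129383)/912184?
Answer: 129383/912184 ≈ 0.14184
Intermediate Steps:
-1*(-129383)/912184 = 129383*(1/912184) = 129383/912184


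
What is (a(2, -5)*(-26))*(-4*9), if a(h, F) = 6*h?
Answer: 11232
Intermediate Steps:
(a(2, -5)*(-26))*(-4*9) = ((6*2)*(-26))*(-4*9) = (12*(-26))*(-36) = -312*(-36) = 11232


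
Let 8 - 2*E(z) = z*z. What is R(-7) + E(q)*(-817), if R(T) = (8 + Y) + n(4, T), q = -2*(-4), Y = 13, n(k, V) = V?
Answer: 22890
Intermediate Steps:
q = 8
R(T) = 21 + T (R(T) = (8 + 13) + T = 21 + T)
E(z) = 4 - z²/2 (E(z) = 4 - z*z/2 = 4 - z²/2)
R(-7) + E(q)*(-817) = (21 - 7) + (4 - ½*8²)*(-817) = 14 + (4 - ½*64)*(-817) = 14 + (4 - 32)*(-817) = 14 - 28*(-817) = 14 + 22876 = 22890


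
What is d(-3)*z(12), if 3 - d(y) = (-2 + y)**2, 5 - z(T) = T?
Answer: 154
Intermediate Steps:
z(T) = 5 - T
d(y) = 3 - (-2 + y)**2
d(-3)*z(12) = (3 - (-2 - 3)**2)*(5 - 1*12) = (3 - 1*(-5)**2)*(5 - 12) = (3 - 1*25)*(-7) = (3 - 25)*(-7) = -22*(-7) = 154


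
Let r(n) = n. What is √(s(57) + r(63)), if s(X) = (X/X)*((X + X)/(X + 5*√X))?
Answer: √(3705 + 315*√57)/√(57 + 5*√57) ≈ 8.0127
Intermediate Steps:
s(X) = 2*X/(X + 5*√X) (s(X) = 1*((2*X)/(X + 5*√X)) = 1*(2*X/(X + 5*√X)) = 2*X/(X + 5*√X))
√(s(57) + r(63)) = √(2*57/(57 + 5*√57) + 63) = √(114/(57 + 5*√57) + 63) = √(63 + 114/(57 + 5*√57))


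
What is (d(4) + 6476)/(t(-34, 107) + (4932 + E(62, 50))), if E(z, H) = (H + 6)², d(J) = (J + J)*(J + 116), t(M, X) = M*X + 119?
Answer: 7436/4549 ≈ 1.6346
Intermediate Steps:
t(M, X) = 119 + M*X
d(J) = 2*J*(116 + J) (d(J) = (2*J)*(116 + J) = 2*J*(116 + J))
E(z, H) = (6 + H)²
(d(4) + 6476)/(t(-34, 107) + (4932 + E(62, 50))) = (2*4*(116 + 4) + 6476)/((119 - 34*107) + (4932 + (6 + 50)²)) = (2*4*120 + 6476)/((119 - 3638) + (4932 + 56²)) = (960 + 6476)/(-3519 + (4932 + 3136)) = 7436/(-3519 + 8068) = 7436/4549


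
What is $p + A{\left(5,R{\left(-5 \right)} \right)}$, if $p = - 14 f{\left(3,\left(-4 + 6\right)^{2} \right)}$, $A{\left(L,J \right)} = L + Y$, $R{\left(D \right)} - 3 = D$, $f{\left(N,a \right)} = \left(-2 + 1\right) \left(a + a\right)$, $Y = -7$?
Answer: $110$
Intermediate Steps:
$f{\left(N,a \right)} = - 2 a$
$R{\left(D \right)} = 3 + D$
$A{\left(L,J \right)} = -7 + L$ ($A{\left(L,J \right)} = L - 7 = -7 + L$)
$p = 112$ ($p = - 14 \left(- 2 \left(-4 + 6\right)^{2}\right) = - 14 \left(- 2 \cdot 2^{2}\right) = - 14 \left(\left(-2\right) 4\right) = \left(-14\right) \left(-8\right) = 112$)
$p + A{\left(5,R{\left(-5 \right)} \right)} = 112 + \left(-7 + 5\right) = 112 - 2 = 110$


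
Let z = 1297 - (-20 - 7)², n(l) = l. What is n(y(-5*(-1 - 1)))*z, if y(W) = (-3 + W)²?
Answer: 27832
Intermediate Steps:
z = 568 (z = 1297 - 1*(-27)² = 1297 - 1*729 = 1297 - 729 = 568)
n(y(-5*(-1 - 1)))*z = (-3 - 5*(-1 - 1))²*568 = (-3 - 5*(-2))²*568 = (-3 + 10)²*568 = 7²*568 = 49*568 = 27832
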